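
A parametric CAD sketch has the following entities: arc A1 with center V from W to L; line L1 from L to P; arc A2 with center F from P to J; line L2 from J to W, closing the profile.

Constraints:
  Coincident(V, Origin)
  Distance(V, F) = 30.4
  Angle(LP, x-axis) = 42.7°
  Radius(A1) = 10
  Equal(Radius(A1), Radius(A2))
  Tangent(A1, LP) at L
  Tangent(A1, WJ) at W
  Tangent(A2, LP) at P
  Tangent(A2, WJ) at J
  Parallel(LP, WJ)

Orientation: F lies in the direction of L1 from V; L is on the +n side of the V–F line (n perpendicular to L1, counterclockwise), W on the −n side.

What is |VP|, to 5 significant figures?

32.002

Tangency of A1 to both parallel lines with radius 10.0 puts L and W at V ± 10.0·n: L = (-6.7816, 7.3491), W = (6.7816, -7.3491). Equal radii place P and J the same way about F: P = F + 10.0·n = (15.560, 27.965), J = F − 10.0·n = (29.123, 13.267). Then |VP| = |P − V| = 32.002.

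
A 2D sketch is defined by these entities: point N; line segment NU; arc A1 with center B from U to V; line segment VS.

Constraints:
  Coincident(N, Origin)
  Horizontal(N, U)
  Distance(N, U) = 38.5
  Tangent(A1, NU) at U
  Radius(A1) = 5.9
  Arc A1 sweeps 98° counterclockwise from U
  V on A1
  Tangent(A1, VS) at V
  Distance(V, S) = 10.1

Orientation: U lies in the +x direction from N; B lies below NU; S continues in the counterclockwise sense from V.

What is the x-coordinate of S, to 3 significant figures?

34.1

N is at the origin; NU is horizontal with |NU| = 38.5 and U on the +x side, so U = (38.5, 0.00). The tangent condition forces BU to be normal to NU, so B = U + (0, -5.9) = (38.5, -5.90). On A1, U sits at bearing 90° from B; a 98° counterclockwise sweep puts V at bearing 188°, so V = B + 5.9·(cos 188°, sin 188°) = (32.7, -6.72). A1 meets VS tangentially, so BV is at right angles to VS, so VS runs along (−sin 188°, cos 188°); with |VS| = 10.1, S = (34.1, -16.7). So S.x = 34.1.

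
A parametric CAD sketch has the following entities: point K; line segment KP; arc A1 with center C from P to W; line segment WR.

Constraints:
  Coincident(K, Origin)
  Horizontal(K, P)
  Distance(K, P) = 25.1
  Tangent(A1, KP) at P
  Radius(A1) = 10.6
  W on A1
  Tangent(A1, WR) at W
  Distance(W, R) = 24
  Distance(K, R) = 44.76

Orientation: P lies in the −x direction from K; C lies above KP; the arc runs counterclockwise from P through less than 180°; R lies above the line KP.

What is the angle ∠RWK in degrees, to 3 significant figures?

159°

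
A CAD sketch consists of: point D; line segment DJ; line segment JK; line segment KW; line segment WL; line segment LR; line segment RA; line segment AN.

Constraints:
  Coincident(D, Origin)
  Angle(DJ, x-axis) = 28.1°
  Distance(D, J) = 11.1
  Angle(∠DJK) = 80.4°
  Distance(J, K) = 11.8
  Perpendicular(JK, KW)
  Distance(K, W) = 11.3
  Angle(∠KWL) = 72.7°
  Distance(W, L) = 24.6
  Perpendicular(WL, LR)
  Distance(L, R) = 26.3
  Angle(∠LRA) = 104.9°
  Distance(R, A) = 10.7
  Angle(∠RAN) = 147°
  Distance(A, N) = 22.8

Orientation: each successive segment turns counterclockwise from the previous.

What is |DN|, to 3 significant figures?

29.9

∠LRA = 104.9° gives RA at 130° from the x-axis; with |RA| = 10.7, A = (22.0, 23.3). ∠RAN = 147.0° gives AN at 163° from the x-axis; with |AN| = 22.8, N = (0.163, 29.9). Then |DN| = |N − D| = 29.9.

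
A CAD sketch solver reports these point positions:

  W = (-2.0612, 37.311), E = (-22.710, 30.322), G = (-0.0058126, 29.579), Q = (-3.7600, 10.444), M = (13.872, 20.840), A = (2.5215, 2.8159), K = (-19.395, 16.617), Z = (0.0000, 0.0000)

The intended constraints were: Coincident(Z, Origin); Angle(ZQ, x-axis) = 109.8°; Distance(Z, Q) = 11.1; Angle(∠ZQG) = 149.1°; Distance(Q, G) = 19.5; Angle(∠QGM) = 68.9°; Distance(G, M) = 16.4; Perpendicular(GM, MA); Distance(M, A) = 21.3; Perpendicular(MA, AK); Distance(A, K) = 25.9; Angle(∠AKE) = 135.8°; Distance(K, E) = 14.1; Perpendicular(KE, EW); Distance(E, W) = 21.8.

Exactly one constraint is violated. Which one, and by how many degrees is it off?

Perpendicular(KE, EW) — off by 5.10°.

Z = (0.00, 0.00) ✓; ZQ at 109.8° ✓; |ZQ| = 11.10 ✓; ∠ZQG = 149.1° ✓; |QG| = 19.50 ✓; ∠QGM = 68.90° ✓; |GM| = 16.40 ✓; ∠(GM, MA) = 90.00° ✓; |MA| = 21.30 ✓; ∠(MA, AK) = 90.00° ✓; |AK| = 25.90 ✓; ∠AKE = 135.8° ✓; |KE| = 14.10 ✓; ∠(KE, EW) = 84.90° ✗; |EW| = 21.80 ✓.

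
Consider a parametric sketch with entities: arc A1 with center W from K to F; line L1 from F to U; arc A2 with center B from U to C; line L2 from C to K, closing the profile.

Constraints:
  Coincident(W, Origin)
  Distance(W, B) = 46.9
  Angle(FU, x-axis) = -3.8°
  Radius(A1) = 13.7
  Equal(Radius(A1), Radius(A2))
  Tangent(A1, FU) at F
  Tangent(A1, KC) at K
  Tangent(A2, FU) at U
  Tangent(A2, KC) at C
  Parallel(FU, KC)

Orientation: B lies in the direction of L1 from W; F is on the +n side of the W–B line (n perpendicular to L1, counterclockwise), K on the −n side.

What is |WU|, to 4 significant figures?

48.86

The slot axis is L1's direction at -3.8°, so u = (cos -3.8°, sin -3.8°) = (0.9978, -0.06627) and n = (−sin -3.8°, cos -3.8°) = (0.06627, 0.9978). W is at the origin and B lies 46.9 along u from W, so B = 46.9·u = (46.80, -3.108). Tangency of A1 to both parallel lines with radius 13.7 puts F and K at W ± 13.7·n: F = (0.9080, 13.67), K = (-0.9080, -13.67). Equal radii place U and C the same way about B: U = B + 13.7·n = (47.70, 10.56), C = B − 13.7·n = (45.89, -16.78). Then |WU| = |U − W| = 48.86.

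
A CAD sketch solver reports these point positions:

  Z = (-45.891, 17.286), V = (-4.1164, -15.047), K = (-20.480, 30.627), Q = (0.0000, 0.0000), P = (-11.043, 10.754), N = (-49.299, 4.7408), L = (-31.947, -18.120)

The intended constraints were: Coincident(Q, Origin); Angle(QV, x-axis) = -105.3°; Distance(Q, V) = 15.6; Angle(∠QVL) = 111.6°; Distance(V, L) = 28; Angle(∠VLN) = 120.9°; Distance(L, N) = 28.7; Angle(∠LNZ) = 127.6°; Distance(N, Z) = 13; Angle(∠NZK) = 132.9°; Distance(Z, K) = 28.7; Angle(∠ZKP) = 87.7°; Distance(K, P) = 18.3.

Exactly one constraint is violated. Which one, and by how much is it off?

Distance(K, P) = 18.3 — off by 3.70.

Q = (0.00, 0.00) ✓; QV at -105.3° ✓; |QV| = 15.60 ✓; ∠QVL = 111.6° ✓; |VL| = 28.00 ✓; ∠VLN = 120.9° ✓; |LN| = 28.70 ✓; ∠LNZ = 127.6° ✓; |NZ| = 13.00 ✓; ∠NZK = 132.9° ✓; |ZK| = 28.70 ✓; ∠ZKP = 87.70° ✓; |KP| = 22.00 ✗.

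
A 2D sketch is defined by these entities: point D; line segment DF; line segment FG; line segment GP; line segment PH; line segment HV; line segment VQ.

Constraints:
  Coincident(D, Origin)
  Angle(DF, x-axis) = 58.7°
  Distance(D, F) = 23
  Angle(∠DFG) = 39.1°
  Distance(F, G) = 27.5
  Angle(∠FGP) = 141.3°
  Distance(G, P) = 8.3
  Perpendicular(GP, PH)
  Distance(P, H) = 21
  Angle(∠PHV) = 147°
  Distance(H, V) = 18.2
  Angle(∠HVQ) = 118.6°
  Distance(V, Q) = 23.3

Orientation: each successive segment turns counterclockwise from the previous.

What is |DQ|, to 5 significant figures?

31.450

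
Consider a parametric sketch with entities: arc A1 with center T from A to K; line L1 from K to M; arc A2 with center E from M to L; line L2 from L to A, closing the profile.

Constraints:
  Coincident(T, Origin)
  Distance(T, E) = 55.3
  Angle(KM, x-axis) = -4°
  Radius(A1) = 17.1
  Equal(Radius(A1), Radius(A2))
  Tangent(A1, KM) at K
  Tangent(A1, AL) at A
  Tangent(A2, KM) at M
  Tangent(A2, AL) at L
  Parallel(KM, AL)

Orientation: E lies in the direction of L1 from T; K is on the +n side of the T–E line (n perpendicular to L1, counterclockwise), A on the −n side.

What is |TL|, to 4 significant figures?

57.88

Tangency of A1 to both parallel lines with radius 17.1 puts K and A at T ± 17.1·n: K = (1.193, 17.06), A = (-1.193, -17.06). Equal radii place M and L the same way about E: M = E + 17.1·n = (56.36, 13.20), L = E − 17.1·n = (53.97, -20.92). Then |TL| = |L − T| = 57.88.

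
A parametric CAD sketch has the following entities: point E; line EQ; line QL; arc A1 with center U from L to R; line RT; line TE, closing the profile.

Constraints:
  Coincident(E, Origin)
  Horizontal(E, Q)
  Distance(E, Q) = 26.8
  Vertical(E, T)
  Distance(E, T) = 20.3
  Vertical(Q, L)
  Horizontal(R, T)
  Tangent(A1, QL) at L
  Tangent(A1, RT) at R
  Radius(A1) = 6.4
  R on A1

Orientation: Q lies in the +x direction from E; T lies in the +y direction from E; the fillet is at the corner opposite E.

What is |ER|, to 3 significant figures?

28.8

E is at the origin; E and Q share the same y with |EQ| = 26.8 and Q on the +x side, so Q = (26.8, 0.00). E and T share the same x with |ET| = 20.3 and T on the +y side, so T = (0.00, 20.3). The virtual corner opposite E is at (26.8, 20.3). A1 meets QL tangentially, so UL is at right angles to QL and the tangent condition forces UR to be normal to RT, with radius 6.4, so the center U sits 6.4 in from both sides at U = (20.4, 13.9). That places the tangent points at L = (26.8, 13.9) on QL and R = (20.4, 20.3) on RT. Then |ER| = |R − E| = 28.8.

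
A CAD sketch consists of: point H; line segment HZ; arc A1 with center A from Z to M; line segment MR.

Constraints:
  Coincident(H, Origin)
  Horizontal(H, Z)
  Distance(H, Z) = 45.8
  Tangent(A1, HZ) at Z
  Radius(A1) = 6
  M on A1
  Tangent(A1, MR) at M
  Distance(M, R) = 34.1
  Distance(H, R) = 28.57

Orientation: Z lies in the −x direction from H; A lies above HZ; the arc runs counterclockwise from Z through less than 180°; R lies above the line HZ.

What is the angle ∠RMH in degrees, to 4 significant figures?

42.62°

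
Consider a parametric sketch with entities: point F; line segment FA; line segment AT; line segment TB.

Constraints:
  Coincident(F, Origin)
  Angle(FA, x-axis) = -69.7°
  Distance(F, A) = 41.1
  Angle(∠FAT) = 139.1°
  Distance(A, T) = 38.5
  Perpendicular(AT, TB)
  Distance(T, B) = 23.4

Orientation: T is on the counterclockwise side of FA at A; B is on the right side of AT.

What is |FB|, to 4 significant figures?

85.85

F is at the origin; FA runs at -69.7° with length 41.1, so A = 41.1·(cos -69.7°, sin -69.7°) = (14.26, -38.55). ∠FAT = 139.1°, so AT runs at -69.7° + (180° − 139.1°) = -28.80° from the x-axis; with |AT| = 38.5, T = A + 38.5·(cos -28.80°, sin -28.80°) = (48.00, -57.09). AT ⟂ TB; with |TB| = 23.4 on the right of AT, B = T + 23.4·(-0.4818, -0.8763) = (36.72, -77.60). Then |FB| = |B − F| = 85.85.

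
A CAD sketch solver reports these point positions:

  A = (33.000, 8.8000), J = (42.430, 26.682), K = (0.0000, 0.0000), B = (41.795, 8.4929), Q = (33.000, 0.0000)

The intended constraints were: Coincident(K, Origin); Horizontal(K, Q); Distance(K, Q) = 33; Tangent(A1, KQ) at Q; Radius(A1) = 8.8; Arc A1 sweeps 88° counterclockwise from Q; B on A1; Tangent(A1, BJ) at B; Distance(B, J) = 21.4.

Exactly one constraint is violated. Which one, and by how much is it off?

Distance(B, J) = 21.4 — off by 3.20.

K = (0.00, 0.00) ✓; K.y = 0.00, Q.y = 0.00 ✓; |KQ| = 33.00 ✓; ∠(AQ, QK) = 90.00° ✓; |AQ| = 8.800 ✓; bearing(A→B) − bearing(A→Q) = 88.00° ✓; |AB| = 8.800 ✓; ∠(AB, BJ) = 90.00° ✓; |BJ| = 18.20 ✗.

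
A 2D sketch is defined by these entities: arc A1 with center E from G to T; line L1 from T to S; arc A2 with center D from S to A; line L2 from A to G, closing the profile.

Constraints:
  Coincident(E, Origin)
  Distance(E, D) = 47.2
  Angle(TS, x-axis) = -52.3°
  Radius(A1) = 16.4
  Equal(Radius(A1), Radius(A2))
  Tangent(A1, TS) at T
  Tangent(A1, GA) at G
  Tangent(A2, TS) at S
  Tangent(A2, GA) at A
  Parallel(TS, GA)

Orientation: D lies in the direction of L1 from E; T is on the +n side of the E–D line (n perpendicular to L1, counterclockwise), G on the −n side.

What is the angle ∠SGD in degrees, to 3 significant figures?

15.6°

The slot axis is L1's direction at -52.3°, so u = (cos -52.3°, sin -52.3°) = (0.612, -0.791) and n = (−sin -52.3°, cos -52.3°) = (0.791, 0.612). E is at the origin and D lies 47.2 along u from E, so D = 47.2·u = (28.9, -37.3). Tangency of A1 to both parallel lines with radius 16.4 puts T and G at E ± 16.4·n: T = (13.0, 10.0), G = (-13.0, -10.0). Equal radii place S and A the same way about D: S = D + 16.4·n = (41.8, -27.3), A = D − 16.4·n = (15.9, -47.4). Then cos ∠SGD = GS·GD / (|GS||GD|), giving 15.6°.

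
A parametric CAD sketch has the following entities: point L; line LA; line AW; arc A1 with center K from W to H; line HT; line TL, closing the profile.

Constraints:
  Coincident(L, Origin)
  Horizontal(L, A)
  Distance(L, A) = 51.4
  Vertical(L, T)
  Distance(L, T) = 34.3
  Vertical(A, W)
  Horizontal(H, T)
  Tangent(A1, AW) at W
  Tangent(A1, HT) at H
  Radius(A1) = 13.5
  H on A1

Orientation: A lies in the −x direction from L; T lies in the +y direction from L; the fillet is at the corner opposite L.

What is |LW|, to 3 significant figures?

55.4

The virtual corner opposite L is at (-51.4, 34.3). A1 meets AW tangentially, so KW is at right angles to AW and since A1 is tangent to HT there, KH ⟂ HT, with radius 13.5, so the center K sits 13.5 in from both sides at K = (-37.9, 20.8). That places the tangent points at W = (-51.4, 20.8) on AW and H = (-37.9, 34.3) on HT. Then |LW| = |W − L| = 55.4.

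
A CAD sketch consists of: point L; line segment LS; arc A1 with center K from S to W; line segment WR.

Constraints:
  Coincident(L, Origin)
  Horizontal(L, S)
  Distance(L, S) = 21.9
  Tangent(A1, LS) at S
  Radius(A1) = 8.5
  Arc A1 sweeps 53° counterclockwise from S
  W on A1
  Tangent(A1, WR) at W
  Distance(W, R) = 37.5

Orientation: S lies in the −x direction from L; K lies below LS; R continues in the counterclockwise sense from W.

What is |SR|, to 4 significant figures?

44.42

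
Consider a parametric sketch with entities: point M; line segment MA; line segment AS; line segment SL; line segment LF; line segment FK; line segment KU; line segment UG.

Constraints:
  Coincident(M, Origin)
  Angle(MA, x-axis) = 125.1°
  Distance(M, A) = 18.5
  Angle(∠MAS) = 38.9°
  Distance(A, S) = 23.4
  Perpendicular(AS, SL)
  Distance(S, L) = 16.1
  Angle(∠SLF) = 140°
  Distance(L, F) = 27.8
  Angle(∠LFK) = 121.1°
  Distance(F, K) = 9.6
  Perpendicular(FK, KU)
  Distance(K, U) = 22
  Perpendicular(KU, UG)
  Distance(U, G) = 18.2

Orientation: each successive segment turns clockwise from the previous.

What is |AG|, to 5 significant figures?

24.342

FK is perpendicular to KU, so KU runs at 65.100°; with |KU| = 22.0, U = (-15.074, 1.6609). The perpendicularity gives UG at right angles to KU, so UG runs at -24.900°; with |UG| = 18.2, G = (1.4343, -6.0020). Then |AG| = |G − A| = 24.342.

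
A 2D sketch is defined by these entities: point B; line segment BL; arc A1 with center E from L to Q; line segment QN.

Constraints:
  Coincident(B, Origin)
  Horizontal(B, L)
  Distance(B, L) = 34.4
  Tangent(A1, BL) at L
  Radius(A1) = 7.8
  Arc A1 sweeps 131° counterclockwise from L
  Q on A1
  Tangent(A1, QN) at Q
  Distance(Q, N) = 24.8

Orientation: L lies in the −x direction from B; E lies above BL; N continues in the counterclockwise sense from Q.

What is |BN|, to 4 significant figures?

54.83

B is at the origin; B and L share the same y with |BL| = 34.4 and L on the −x side, so L = (-34.40, 0.000). The tangent condition forces EL to be normal to BL, so E = L + (0, 7.8) = (-34.40, 7.800). On A1, L sits at bearing -90° from E; a 131° counterclockwise sweep puts Q at bearing 41°, so Q = E + 7.8·(cos 41°, sin 41°) = (-28.51, 12.92). A1 meets QN tangentially, so EQ is at right angles to QN, so QN runs along (−sin 41°, cos 41°); with |QN| = 24.8, N = (-44.78, 31.63). Then |BN| = |N − B| = 54.83.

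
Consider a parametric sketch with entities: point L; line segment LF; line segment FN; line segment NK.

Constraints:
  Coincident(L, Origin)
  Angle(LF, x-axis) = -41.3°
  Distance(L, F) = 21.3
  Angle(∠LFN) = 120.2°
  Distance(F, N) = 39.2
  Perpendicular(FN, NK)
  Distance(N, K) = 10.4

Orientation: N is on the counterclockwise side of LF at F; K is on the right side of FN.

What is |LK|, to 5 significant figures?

57.632

∠LFN = 120.2°, so FN runs at -41.3° + (180° − 120.2°) = 18.500° from the x-axis; with |FN| = 39.2, N = F + 39.2·(cos 18.500°, sin 18.500°) = (53.176, -1.6197). FN ⟂ NK; with |NK| = 10.4 on the right of FN, K = N + 10.4·(0.31730, -0.94832) = (56.476, -11.482). Then |LK| = |K − L| = 57.632.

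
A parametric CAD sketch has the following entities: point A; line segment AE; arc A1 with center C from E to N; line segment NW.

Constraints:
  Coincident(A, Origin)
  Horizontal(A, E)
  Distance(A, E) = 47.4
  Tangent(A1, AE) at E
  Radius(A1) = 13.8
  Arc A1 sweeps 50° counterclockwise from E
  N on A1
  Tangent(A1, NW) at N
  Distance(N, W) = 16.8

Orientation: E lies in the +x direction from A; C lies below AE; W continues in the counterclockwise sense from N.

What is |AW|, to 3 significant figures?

31.5

A is at the origin; AE is horizontal with |AE| = 47.4 and E on the +x side, so E = (47.4, 0.00). The tangent condition forces CE to be normal to AE, so C = E + (0, -13.8) = (47.4, -13.8). On A1, E sits at bearing 90° from C; a 50° counterclockwise sweep puts N at bearing 140°, so N = C + 13.8·(cos 140°, sin 140°) = (36.8, -4.93). The tangent condition forces CN to be normal to NW, so NW runs along (−sin 140°, cos 140°); with |NW| = 16.8, W = (26.0, -17.8). Then |AW| = |W − A| = 31.5.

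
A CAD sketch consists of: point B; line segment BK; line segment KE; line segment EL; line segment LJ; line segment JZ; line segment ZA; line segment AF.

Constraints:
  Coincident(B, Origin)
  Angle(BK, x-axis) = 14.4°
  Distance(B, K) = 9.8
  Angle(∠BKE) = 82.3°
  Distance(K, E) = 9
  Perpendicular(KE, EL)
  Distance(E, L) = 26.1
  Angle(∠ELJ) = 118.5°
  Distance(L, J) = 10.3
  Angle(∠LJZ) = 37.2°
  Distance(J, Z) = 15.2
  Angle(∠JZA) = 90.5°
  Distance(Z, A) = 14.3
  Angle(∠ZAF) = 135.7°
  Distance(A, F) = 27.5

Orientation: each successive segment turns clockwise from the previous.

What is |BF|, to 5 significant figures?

47.932

∠JZA = 90.5° gives ZA at -107.10° from the x-axis; with |ZA| = 14.3, A = (-11.033, -19.394). ∠ZAF = 135.7° gives AF at -151.40° from the x-axis; with |AF| = 27.5, F = (-35.178, -32.558). Then |BF| = |F − B| = 47.932.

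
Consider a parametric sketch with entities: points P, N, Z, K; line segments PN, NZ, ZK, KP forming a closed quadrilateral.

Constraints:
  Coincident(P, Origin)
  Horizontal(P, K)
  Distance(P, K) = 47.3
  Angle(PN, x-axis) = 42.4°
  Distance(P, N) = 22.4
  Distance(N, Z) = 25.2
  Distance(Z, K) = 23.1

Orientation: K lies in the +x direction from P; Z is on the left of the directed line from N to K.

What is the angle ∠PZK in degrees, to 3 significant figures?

78.0°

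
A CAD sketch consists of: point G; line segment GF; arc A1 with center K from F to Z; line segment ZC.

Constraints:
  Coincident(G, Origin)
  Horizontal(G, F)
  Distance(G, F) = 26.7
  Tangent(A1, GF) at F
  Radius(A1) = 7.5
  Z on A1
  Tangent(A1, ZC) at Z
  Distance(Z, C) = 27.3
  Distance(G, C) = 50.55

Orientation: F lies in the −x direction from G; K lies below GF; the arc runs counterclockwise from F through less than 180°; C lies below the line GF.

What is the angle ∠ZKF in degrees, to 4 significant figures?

82.22°

Checks: G = (0.00, 0.00) ✓; |KZ| = 7.500 ✓; ∠(KZ, ZC) = 90.00° ✓; |ZC| = 27.30 ✓; |GC| = 50.55 ✓.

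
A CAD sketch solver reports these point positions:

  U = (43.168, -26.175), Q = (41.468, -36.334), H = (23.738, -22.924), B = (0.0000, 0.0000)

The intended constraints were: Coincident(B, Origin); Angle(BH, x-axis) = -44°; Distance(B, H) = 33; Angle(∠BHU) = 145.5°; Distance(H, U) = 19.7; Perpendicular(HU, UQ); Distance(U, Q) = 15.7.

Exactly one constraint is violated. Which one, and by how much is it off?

Distance(U, Q) = 15.7 — off by 5.40.

B = (0.00, 0.00) ✓; BH at -44.00° ✓; |BH| = 33.00 ✓; ∠BHU = 145.5° ✓; |HU| = 19.70 ✓; ∠(HU, UQ) = 90.00° ✓; |UQ| = 10.30 ✗.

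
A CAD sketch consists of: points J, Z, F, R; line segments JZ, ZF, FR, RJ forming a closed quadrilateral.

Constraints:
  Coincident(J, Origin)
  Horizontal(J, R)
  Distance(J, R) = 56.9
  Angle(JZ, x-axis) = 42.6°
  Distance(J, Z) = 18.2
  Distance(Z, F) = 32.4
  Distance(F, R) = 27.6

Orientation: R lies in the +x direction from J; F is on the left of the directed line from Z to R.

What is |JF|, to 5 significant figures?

49.808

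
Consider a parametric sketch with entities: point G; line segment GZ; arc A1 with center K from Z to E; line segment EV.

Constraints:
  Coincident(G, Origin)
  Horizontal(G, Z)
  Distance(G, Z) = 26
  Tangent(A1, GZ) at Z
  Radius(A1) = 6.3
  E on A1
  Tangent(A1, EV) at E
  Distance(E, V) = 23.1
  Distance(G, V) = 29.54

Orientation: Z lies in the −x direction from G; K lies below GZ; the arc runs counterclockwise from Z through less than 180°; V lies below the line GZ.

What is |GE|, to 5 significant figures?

32.157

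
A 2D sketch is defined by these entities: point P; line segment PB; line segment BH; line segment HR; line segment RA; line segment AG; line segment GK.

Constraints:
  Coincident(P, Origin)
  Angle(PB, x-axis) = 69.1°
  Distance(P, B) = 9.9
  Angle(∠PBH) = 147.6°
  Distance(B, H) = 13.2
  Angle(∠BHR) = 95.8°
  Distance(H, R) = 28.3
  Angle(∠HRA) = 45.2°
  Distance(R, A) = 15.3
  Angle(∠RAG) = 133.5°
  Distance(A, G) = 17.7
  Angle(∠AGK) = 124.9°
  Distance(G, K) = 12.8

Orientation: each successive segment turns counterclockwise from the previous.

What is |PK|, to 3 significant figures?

24.5

P is at the origin; PB runs at 69.1° with length 9.9, so B = (3.53, 9.25). ∠PBH = 147.6° gives BH at 102° from the x-axis; with |BH| = 13.2, H = (0.900, 22.2). ∠BHR = 95.8° gives HR at -174° from the x-axis; with |HR| = 28.3, R = (-27.3, 19.4). ∠HRA = 45.2° gives RA at -39.5° from the x-axis; with |RA| = 15.3, A = (-15.5, 9.64). ∠RAG = 133.5° gives AG at 7.00° from the x-axis; with |AG| = 17.7, G = (2.11, 11.8). ∠AGK = 124.9° gives GK at 62.1° from the x-axis; with |GK| = 12.8, K = (8.10, 23.1). Then |PK| = |K − P| = 24.5.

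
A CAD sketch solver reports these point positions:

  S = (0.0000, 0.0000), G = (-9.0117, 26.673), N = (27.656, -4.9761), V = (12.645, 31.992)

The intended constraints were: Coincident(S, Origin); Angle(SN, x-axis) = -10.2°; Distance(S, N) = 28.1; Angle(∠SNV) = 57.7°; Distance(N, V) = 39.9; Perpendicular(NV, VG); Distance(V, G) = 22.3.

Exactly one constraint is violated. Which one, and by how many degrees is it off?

Perpendicular(NV, VG) — off by 8.30°.

S = (0.00, 0.00) ✓; SN at -10.20° ✓; |SN| = 28.10 ✓; ∠SNV = 57.70° ✓; |NV| = 39.90 ✓; ∠(NV, VG) = 81.70° ✗; |VG| = 22.30 ✓.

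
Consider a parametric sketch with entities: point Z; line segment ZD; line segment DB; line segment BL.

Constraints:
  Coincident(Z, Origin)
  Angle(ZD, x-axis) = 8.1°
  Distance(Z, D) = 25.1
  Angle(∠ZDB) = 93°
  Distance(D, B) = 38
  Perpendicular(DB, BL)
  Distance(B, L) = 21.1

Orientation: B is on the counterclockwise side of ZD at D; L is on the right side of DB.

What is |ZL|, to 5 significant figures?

60.637

Z is at the origin; ZD runs at 8.1° with length 25.1, so D = 25.1·(cos 8.1°, sin 8.1°) = (24.850, 3.5366). ∠ZDB = 93.0°, so DB runs at 8.1° + (180° − 93.0°) = 95.100° from the x-axis; with |DB| = 38.0, B = D + 38.0·(cos 95.100°, sin 95.100°) = (21.472, 41.386). DB ⟂ BL; with |BL| = 21.1 on the right of DB, L = B + 21.1·(0.99604, 0.088894) = (42.488, 43.262). Then |ZL| = |L − Z| = 60.637.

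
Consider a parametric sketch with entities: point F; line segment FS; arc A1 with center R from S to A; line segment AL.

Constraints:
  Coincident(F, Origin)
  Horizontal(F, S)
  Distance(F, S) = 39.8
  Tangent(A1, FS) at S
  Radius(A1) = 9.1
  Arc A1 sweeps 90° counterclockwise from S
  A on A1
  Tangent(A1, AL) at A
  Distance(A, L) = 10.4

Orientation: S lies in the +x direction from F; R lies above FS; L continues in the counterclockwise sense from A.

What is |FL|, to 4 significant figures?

52.64

On A1, S sits at bearing -90° from R; a 90° counterclockwise sweep puts A at bearing 0°, so A = R + 9.1·(cos 0°, sin 0°) = (48.90, 9.100). A1 meets AL tangentially, so RA is at right angles to AL, so AL runs along (−sin 0°, cos 0°); with |AL| = 10.4, L = (48.90, 19.50). Then |FL| = |L − F| = 52.64.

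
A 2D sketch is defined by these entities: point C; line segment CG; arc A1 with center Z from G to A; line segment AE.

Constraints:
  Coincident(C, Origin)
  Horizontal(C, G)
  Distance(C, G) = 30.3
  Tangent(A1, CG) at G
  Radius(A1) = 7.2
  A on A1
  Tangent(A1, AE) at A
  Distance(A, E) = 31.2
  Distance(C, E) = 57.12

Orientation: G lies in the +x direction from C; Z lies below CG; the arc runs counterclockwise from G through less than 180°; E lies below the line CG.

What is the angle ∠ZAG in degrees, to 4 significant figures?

25.46°

C is at the origin; C and G share the same y with |CG| = 30.3 and G on the +x side, so G = (30.30, 0.000). Since A1 is tangent to CG there, ZG ⟂ CG, so Z = G + (0, -7.2) = (30.30, -7.200). Since ZA ⟂ AE (tangency), |ZE| = √(7.2² + 31.2²) = 32.02 regardless of where A sits on A1. So E lies on both circle(C, 57.12) and circle(Z, 32.02); the below-CG intersection is E = (44.38, -35.96). A is the foot of the tangent from E: A = (24.71, -11.74).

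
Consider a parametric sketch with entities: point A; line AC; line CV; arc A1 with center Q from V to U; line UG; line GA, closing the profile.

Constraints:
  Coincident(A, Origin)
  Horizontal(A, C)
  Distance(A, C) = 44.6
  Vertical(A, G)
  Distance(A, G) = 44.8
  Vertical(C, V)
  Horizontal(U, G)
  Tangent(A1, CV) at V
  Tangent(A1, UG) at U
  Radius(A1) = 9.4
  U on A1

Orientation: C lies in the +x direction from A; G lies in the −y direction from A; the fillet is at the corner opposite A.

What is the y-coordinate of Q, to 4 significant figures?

-35.40

A is at the origin; A and C share the same y with |AC| = 44.6 and C on the +x side, so C = (44.60, 0.000). AG is vertical with |AG| = 44.8 and G on the −y side, so G = (0.000, -44.80). The virtual corner opposite A is at (44.60, -44.80). Tangency of A1 to CV means the radius QV is perpendicular to CV and the tangent condition forces QU to be normal to UG, with radius 9.4, so the center Q sits 9.4 in from both sides at Q = (35.20, -35.40). So Q.y = -35.40.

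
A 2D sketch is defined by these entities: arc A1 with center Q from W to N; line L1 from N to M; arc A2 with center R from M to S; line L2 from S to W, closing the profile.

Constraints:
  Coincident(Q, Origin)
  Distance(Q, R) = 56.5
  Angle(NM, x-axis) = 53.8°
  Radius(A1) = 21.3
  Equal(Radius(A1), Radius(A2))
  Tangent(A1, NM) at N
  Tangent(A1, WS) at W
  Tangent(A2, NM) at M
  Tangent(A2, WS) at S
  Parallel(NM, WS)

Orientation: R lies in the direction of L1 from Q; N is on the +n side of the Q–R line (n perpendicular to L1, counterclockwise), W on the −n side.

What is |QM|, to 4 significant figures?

60.38

Tangency of A1 to both parallel lines with radius 21.3 puts N and W at Q ± 21.3·n: N = (-17.19, 12.58), W = (17.19, -12.58). Equal radii place M and S the same way about R: M = R + 21.3·n = (16.18, 58.17), S = R − 21.3·n = (50.56, 33.01). Then |QM| = |M − Q| = 60.38.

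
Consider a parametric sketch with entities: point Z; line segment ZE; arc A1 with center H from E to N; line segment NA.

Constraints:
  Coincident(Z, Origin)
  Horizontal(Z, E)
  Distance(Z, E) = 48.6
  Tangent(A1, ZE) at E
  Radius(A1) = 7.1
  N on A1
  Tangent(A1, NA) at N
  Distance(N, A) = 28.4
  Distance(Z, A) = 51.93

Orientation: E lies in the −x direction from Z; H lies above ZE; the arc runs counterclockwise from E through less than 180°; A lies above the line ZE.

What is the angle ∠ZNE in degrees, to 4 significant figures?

129.1°

Checks: ∠(HE, EZ) = 90.00° ✓; |HE| = 7.100 ✓; |HN| = 7.100 ✓; ∠(HN, NA) = 90.00° ✓; |NA| = 28.40 ✓; |ZA| = 51.93 ✓.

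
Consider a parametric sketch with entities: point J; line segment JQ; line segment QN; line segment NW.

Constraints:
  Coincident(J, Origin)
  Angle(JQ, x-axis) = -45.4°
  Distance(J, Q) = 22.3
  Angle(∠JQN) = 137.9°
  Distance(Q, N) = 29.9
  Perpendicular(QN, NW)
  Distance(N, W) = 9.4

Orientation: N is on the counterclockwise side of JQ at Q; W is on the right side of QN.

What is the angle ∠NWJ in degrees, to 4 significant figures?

62.33°

J is at the origin; JQ runs at -45.4° with length 22.3, so Q = 22.3·(cos -45.4°, sin -45.4°) = (15.66, -15.88). ∠JQN = 137.9°, so QN runs at -45.4° + (180° − 137.9°) = -3.300° from the x-axis; with |QN| = 29.9, N = Q + 29.9·(cos -3.300°, sin -3.300°) = (45.51, -17.60). QN is perpendicular to NW; with |NW| = 9.4 on the right of QN, W = N + 9.4·(-0.05756, -0.9983) = (44.97, -26.98). Then cos ∠NWJ = WN·WJ / (|WN||WJ|), giving 62.33°.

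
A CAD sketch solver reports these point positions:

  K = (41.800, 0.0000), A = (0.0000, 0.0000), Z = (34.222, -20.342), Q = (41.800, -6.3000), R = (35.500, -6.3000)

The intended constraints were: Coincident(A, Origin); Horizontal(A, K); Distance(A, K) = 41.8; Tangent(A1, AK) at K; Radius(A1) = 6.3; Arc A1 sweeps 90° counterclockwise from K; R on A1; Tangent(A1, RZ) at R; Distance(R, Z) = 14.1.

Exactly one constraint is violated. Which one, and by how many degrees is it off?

Tangent(A1, RZ) at R — off by 5.20°.

A = (0.00, 0.00) ✓; A.y = 0.00, K.y = 0.00 ✓; |AK| = 41.80 ✓; ∠(QK, KA) = 90.00° ✓; |QK| = 6.300 ✓; bearing(Q→R) − bearing(Q→K) = 90.00° ✓; |QR| = 6.300 ✓; ∠(QR, RZ) = 95.20° ✗; |RZ| = 14.10 ✓.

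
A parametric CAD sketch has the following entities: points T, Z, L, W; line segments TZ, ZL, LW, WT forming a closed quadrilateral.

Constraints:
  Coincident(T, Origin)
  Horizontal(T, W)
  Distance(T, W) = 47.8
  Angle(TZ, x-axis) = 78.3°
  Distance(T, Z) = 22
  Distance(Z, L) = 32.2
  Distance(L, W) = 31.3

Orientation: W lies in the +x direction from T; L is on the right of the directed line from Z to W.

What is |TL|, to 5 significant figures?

19.209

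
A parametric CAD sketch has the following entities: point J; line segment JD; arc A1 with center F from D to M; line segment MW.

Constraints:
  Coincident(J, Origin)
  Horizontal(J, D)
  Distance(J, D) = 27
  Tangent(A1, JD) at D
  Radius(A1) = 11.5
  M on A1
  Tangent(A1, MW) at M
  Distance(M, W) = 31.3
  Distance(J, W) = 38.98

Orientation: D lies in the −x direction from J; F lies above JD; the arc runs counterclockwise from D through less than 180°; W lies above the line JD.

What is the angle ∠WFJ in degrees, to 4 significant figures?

76.59°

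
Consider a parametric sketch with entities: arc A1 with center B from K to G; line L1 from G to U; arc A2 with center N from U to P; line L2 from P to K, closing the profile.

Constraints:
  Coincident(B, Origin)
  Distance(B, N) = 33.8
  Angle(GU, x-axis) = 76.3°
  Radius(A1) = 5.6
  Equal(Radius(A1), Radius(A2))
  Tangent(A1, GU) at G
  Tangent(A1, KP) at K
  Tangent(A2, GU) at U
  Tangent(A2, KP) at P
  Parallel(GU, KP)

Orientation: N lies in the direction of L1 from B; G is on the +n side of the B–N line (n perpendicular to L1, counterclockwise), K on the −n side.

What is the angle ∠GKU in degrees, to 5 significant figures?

71.667°

Tangency of A1 to both parallel lines with radius 5.6 puts G and K at B ± 5.6·n: G = (-5.4407, 1.3263), K = (5.4407, -1.3263). Equal radii place U and P the same way about N: U = N + 5.6·n = (2.5645, 34.165), P = N − 5.6·n = (13.446, 31.512). Then cos ∠GKU = KG·KU / (|KG||KU|), giving 71.667°.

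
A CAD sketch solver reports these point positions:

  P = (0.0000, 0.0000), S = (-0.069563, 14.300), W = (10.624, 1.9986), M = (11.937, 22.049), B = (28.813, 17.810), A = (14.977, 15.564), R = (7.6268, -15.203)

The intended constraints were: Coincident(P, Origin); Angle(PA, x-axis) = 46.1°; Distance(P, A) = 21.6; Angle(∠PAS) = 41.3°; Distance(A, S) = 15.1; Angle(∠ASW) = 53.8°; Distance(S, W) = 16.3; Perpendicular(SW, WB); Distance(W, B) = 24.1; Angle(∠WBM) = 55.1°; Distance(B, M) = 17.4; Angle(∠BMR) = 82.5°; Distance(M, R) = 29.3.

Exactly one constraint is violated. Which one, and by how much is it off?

Distance(M, R) = 29.3 — off by 8.20.

P = (0.00, 0.00) ✓; PA at 46.10° ✓; |PA| = 21.60 ✓; ∠PAS = 41.30° ✓; |AS| = 15.10 ✓; ∠ASW = 53.80° ✓; |SW| = 16.30 ✓; ∠(SW, WB) = 90.00° ✓; |WB| = 24.10 ✓; ∠WBM = 55.10° ✓; |BM| = 17.40 ✓; ∠BMR = 82.50° ✓; |MR| = 37.50 ✗.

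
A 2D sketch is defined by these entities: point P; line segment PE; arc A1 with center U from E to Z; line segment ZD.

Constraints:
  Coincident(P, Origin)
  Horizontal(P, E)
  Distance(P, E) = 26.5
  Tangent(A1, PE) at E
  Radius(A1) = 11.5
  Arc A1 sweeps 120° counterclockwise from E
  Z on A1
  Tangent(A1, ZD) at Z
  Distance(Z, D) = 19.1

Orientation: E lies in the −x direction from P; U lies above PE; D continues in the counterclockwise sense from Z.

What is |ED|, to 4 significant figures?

33.79

On A1, E sits at bearing -90° from U; a 120° counterclockwise sweep puts Z at bearing 30°, so Z = U + 11.5·(cos 30°, sin 30°) = (-16.54, 17.25). Tangency of A1 to ZD means the radius UZ is perpendicular to ZD, so ZD runs along (−sin 30°, cos 30°); with |ZD| = 19.1, D = (-26.09, 33.79). Then |ED| = |D − E| = 33.79.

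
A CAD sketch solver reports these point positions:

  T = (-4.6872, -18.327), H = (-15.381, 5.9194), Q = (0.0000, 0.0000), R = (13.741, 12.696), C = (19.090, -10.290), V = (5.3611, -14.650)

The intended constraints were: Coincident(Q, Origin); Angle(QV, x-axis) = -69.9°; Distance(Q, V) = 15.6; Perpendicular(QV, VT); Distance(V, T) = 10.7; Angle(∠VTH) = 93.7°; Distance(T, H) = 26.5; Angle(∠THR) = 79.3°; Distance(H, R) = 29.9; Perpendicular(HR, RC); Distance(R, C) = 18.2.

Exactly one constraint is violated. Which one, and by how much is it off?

Distance(R, C) = 18.2 — off by 5.40.

Q = (0.00, 0.00) ✓; QV at -69.90° ✓; |QV| = 15.60 ✓; ∠(QV, VT) = 90.00° ✓; |VT| = 10.70 ✓; ∠VTH = 93.70° ✓; |TH| = 26.50 ✓; ∠THR = 79.30° ✓; |HR| = 29.90 ✓; ∠(HR, RC) = 90.00° ✓; |RC| = 23.60 ✗.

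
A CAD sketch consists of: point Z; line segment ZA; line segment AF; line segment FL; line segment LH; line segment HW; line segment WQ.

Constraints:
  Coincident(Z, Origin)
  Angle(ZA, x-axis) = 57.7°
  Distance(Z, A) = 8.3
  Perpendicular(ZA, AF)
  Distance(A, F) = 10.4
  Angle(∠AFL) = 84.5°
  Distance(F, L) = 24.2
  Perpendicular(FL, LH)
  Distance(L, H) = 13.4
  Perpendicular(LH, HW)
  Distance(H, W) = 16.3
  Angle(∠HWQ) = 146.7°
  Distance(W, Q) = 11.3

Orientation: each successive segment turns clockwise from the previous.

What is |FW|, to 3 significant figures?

15.6

Z is at the origin; ZA runs at 57.7° with length 8.3, so A = (4.44, 7.02). The perpendicularity gives AF at right angles to ZA, so AF runs at -32.3°; with |AF| = 10.4, F = (13.2, 1.46). ∠AFL = 84.5° gives FL at -128° from the x-axis; with |FL| = 24.2, L = (-1.61, -17.7). The perpendicularity gives LH at right angles to FL, so LH runs at 142°; with |LH| = 13.4, H = (-12.2, -9.45). LH ⟂ HW, so HW runs at 52.2°; with |HW| = 16.3, W = (-2.20, 3.43). Then |FW| = |W − F| = 15.6.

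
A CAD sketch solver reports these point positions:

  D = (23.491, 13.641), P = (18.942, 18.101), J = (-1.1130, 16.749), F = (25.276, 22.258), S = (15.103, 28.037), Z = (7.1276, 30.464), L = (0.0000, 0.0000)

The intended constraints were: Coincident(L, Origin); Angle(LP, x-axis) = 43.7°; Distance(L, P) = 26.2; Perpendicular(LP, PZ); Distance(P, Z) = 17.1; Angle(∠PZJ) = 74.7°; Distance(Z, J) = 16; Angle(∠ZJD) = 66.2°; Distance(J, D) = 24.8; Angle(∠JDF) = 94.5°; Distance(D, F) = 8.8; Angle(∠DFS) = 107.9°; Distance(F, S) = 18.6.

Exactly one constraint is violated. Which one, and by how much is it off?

Distance(F, S) = 18.6 — off by 6.90.

L = (0.00, 0.00) ✓; LP at 43.70° ✓; |LP| = 26.20 ✓; ∠(LP, PZ) = 90.00° ✓; |PZ| = 17.10 ✓; ∠PZJ = 74.70° ✓; |ZJ| = 16.00 ✓; ∠ZJD = 66.20° ✓; |JD| = 24.80 ✓; ∠JDF = 94.50° ✓; |DF| = 8.800 ✓; ∠DFS = 107.9° ✓; |FS| = 11.70 ✗.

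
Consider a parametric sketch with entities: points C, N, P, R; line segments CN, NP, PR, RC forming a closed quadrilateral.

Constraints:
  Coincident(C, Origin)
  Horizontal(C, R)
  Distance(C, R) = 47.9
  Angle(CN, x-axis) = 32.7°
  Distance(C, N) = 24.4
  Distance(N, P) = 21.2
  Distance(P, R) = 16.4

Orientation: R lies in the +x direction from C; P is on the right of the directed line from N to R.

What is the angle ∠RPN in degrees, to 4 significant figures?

107.1°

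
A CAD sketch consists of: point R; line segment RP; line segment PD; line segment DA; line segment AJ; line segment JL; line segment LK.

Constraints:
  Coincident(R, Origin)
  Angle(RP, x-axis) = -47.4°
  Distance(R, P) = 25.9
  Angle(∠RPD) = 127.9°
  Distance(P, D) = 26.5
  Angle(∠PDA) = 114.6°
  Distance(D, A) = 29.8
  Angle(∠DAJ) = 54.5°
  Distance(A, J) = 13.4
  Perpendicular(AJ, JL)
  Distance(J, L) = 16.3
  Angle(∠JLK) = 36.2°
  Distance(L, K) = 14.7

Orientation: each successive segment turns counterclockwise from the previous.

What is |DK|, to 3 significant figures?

23.5

The perpendicularity gives JL at right angles to AJ, so JL runs at -74.4°; with |JL| = 16.3, L = (45.6, -8.18). ∠JLK = 36.2° gives LK at 69.4° from the x-axis; with |LK| = 14.7, K = (50.7, 5.58). Then |DK| = |K − D| = 23.5.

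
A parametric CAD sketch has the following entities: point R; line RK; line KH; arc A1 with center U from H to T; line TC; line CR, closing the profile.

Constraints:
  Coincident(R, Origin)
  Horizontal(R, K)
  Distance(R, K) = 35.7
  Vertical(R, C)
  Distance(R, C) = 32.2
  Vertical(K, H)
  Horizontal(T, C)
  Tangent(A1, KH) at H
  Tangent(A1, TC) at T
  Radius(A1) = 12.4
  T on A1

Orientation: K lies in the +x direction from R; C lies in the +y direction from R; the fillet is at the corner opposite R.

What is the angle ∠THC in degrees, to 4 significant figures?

25.85°

R is at the origin; RK is horizontal with |RK| = 35.7 and K on the +x side, so K = (35.70, 0.000). R and C share the same x with |RC| = 32.2 and C on the +y side, so C = (0.000, 32.20). The virtual corner opposite R is at (35.70, 32.20). A1 meets KH tangentially, so UH is at right angles to KH and tangency of A1 to TC means the radius UT is perpendicular to TC, with radius 12.4, so the center U sits 12.4 in from both sides at U = (23.30, 19.80). That places the tangent points at H = (35.70, 19.80) on KH and T = (23.30, 32.20) on TC. Then cos ∠THC = HT·HC / (|HT||HC|), giving 25.85°.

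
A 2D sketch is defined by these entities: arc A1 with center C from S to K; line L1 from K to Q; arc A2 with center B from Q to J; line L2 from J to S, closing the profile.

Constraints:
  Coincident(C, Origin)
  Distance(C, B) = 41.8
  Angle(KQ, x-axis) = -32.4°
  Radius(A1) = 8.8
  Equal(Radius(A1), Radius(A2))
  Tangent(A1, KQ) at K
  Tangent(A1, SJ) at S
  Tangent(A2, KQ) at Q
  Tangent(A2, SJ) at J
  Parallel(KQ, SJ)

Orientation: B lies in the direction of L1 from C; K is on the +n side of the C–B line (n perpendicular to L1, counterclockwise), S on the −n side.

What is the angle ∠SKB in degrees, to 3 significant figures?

78.1°

C is at the origin and B lies 41.8 along u from C, so B = 41.8·u = (35.3, -22.4). Tangency of A1 to both parallel lines with radius 8.8 puts K and S at C ± 8.8·n: K = (4.72, 7.43), S = (-4.72, -7.43). Then cos ∠SKB = KS·KB / (|KS||KB|), giving 78.1°.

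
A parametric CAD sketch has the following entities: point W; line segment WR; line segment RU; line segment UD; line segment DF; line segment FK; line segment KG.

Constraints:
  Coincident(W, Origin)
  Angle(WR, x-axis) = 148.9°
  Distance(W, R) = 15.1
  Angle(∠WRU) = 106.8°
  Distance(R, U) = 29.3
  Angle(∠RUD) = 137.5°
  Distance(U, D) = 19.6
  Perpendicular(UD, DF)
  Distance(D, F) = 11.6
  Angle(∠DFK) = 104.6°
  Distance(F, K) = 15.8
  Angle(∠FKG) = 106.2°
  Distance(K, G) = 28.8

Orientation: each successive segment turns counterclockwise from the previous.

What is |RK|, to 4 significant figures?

26.25

UD is perpendicular to DF, so DF runs at -5.400°; with |DF| = 11.6, F = (-24.97, -32.45). ∠DFK = 104.6° gives FK at 70.00° from the x-axis; with |FK| = 15.8, K = (-19.56, -17.60). Then |RK| = |K − R| = 26.25.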